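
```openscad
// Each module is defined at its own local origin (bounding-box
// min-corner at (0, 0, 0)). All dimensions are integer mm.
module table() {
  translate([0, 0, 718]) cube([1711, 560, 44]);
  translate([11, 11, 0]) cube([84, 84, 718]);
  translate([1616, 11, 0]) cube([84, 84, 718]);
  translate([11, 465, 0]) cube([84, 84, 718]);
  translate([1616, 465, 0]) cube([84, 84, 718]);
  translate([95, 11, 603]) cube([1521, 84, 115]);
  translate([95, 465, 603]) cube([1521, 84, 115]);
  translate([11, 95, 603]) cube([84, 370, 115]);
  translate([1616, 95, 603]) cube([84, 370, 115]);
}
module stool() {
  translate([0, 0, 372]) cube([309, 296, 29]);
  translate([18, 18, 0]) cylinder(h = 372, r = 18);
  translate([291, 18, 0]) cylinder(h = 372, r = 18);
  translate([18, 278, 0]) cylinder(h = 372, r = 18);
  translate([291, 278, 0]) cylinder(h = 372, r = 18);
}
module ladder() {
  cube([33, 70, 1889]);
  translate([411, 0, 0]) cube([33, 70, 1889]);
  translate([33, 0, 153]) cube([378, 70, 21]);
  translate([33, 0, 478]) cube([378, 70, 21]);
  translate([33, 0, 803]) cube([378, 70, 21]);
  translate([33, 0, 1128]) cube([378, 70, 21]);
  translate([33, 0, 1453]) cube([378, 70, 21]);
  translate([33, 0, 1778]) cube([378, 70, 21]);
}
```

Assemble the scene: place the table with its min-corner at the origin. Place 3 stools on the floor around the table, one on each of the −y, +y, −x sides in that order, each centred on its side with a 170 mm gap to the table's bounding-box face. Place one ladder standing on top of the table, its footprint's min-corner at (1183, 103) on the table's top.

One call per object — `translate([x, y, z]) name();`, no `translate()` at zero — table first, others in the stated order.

table();
translate([701, -466, 0]) stool();
translate([701, 730, 0]) stool();
translate([-479, 132, 0]) stool();
translate([1183, 103, 762]) ladder();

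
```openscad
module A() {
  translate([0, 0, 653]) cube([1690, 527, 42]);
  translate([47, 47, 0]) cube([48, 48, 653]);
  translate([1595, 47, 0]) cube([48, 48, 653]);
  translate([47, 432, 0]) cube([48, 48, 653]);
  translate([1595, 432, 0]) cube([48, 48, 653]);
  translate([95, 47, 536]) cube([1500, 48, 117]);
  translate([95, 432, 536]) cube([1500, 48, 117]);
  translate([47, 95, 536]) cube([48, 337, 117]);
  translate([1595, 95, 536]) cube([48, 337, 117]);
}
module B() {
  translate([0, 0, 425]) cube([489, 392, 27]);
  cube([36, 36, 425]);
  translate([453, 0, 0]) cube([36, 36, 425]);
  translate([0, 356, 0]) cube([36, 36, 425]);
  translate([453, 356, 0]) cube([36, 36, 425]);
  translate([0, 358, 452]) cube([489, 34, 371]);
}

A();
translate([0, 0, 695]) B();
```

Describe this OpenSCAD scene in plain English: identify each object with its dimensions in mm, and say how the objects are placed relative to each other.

A is a table: top 1690 mm (x) × 527 mm (y), 42 mm thick, upper face at z = 695 mm, on four 48×48 mm square legs, each inset 47 mm from the nearest pair of top edges, running from z = 0 to the bottom of the top. Four apron rails, 48 mm thick and 117 mm tall, run between adjacent legs with their top edges flush with the underside of the top and their outer faces flush with the legs' outer faces.

B is a chair. The seat is a 489×392×27 mm slab with its top at z = 452 mm, on four 36×36 mm corner legs (flush with the seat edges, standing on z = 0). A flat backrest 34 mm thick, 371 mm tall, spans the full seat width and rises from the seat top along its +y edge, rear face flush with the rear of the seat.

The chair is on top of the table.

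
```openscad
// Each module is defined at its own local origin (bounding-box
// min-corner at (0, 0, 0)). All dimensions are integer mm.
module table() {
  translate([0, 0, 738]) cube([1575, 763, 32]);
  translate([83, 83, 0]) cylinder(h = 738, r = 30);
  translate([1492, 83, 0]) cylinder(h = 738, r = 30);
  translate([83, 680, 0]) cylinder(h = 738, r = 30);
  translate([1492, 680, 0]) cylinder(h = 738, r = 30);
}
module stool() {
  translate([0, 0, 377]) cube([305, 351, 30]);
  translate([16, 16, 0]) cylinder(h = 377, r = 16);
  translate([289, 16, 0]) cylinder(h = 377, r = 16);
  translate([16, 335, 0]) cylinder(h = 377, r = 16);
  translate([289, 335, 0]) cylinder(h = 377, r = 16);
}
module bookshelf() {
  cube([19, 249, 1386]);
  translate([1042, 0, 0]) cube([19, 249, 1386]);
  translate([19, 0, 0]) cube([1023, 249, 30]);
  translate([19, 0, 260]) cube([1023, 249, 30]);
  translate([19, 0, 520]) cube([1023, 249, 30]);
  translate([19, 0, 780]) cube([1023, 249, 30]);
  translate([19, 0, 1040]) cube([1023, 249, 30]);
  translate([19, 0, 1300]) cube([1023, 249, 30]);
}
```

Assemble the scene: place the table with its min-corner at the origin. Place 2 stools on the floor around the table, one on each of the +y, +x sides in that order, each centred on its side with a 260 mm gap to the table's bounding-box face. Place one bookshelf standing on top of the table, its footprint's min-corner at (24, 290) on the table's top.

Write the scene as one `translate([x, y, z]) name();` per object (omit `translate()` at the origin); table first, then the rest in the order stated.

table();
translate([635, 1023, 0]) stool();
translate([1835, 206, 0]) stool();
translate([24, 290, 770]) bookshelf();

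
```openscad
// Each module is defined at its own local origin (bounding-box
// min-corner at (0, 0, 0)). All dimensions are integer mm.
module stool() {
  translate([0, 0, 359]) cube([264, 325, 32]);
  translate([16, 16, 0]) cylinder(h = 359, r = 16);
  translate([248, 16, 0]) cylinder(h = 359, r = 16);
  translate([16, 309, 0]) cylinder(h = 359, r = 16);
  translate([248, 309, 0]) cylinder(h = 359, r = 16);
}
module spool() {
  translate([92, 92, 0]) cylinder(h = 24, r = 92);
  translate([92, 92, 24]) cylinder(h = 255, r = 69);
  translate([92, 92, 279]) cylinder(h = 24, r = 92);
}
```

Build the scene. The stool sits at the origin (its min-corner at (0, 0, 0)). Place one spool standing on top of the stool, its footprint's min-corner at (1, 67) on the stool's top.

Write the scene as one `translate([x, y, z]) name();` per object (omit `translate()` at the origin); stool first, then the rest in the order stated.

stool();
translate([1, 67, 391]) spool();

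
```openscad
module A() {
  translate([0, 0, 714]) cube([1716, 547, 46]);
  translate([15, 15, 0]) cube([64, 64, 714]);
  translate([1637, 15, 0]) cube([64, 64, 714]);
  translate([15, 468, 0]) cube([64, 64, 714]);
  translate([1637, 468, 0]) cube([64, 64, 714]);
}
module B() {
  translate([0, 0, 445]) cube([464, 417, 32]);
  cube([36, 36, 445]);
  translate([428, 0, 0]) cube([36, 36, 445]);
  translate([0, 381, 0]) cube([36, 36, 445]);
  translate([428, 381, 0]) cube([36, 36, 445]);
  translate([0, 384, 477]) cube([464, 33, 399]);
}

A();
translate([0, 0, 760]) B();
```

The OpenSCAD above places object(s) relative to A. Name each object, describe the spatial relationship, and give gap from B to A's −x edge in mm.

The chair's min-x is at 0; the table's min-x is 0; gap = 0 mm.

A is a table. B is a chair. The chair is on top of the table. The gap from the chair to the table's −x edge is 0 mm.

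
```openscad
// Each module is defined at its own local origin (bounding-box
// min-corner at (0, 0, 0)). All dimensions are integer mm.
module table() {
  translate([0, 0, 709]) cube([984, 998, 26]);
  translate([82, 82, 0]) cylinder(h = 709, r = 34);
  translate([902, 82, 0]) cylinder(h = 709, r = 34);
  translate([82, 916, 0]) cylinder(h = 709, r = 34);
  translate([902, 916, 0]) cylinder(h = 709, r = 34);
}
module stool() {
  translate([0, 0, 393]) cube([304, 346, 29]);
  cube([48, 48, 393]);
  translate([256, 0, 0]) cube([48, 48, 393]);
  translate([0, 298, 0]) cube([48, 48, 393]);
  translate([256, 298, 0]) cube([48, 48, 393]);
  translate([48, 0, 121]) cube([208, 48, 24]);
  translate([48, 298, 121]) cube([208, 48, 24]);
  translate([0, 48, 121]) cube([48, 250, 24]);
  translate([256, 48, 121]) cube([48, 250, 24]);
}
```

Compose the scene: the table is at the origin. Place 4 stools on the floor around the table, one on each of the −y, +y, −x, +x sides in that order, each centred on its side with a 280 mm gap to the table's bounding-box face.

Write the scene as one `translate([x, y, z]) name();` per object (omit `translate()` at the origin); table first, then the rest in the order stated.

table();
translate([340, -626, 0]) stool();
translate([340, 1278, 0]) stool();
translate([-584, 326, 0]) stool();
translate([1264, 326, 0]) stool();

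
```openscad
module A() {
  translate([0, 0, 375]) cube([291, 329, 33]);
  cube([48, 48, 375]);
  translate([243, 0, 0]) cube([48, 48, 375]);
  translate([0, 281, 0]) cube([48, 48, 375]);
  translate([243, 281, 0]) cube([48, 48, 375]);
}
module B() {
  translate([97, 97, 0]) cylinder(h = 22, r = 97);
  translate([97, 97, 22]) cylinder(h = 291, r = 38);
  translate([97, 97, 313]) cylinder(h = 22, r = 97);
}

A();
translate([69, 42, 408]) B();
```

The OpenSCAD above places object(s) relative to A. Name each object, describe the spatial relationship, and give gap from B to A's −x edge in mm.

A is a stool. B is a spool. The spool is on top of the stool. The gap from the spool to the stool's −x edge is 69 mm.

The spool's min-x is at 69; the stool's min-x is 0; gap = 69 mm.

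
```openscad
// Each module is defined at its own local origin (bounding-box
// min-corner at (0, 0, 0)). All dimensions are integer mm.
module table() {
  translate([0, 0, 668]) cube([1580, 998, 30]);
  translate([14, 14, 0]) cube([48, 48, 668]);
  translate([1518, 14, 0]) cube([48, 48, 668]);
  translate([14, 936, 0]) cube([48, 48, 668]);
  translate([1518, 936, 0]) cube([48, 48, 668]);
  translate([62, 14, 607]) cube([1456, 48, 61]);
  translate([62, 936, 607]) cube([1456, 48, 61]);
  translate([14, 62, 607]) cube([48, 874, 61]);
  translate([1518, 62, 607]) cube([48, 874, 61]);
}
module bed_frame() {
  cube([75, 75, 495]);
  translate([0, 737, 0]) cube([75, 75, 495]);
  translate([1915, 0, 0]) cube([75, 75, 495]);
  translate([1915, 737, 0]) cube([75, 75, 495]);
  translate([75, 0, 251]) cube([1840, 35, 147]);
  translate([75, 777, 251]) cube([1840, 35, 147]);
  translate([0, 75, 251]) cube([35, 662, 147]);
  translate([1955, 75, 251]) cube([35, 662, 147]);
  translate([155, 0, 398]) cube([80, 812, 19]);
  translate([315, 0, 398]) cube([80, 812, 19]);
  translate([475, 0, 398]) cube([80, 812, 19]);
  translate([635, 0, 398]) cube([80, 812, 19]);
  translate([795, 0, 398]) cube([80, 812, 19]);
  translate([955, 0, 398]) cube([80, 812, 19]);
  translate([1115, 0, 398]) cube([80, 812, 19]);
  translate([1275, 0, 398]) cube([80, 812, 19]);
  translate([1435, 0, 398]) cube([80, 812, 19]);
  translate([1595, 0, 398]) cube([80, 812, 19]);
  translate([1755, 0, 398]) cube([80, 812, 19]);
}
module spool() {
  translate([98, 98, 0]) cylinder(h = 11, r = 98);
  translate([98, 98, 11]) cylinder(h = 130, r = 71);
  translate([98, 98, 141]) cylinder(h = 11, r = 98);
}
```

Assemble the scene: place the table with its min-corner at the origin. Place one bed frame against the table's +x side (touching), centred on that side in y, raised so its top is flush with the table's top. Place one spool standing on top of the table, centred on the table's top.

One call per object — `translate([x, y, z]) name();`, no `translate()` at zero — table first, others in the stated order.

table();
translate([1580, 93, 203]) bed_frame();
translate([692, 401, 698]) spool();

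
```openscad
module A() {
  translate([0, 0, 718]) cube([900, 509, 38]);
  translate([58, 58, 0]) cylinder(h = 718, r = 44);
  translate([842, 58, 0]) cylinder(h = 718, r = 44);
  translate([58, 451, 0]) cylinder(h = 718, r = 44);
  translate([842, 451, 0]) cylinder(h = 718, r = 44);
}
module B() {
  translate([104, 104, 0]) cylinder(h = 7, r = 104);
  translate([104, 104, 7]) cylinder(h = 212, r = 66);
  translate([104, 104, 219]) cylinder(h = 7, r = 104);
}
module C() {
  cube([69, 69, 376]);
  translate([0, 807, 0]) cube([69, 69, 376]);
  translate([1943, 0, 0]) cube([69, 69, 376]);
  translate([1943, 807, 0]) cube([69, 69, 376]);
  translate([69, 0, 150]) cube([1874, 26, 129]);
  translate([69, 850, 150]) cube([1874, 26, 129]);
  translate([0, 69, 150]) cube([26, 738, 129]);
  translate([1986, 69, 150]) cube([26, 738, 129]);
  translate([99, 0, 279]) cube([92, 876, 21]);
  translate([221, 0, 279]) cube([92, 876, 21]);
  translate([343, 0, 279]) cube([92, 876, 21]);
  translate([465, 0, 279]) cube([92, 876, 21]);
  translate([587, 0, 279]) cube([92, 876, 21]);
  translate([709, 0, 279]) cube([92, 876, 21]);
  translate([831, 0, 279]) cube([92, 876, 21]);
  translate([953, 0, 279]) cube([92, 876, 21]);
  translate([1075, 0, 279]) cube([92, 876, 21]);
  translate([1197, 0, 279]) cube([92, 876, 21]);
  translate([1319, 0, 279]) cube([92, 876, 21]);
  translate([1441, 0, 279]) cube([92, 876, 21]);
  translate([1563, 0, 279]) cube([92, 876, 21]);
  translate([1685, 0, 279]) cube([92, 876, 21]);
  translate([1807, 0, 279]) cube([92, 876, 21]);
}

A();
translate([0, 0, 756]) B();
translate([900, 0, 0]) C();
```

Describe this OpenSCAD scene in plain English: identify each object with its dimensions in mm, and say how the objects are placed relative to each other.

A is a table with a 900×509 mm rectangular top, 38 mm thick, top surface at z = 756 mm, supported by four round legs of 88 mm diameter, each leg's bounding box inset 14 mm from the nearest pair of top edges, running from the floor.

B is a spool: two coaxial disc flanges of radius 104 mm and thickness 7 mm, joined by a core cylinder of radius 66 mm and height 212 mm. The lower flange rests on z = 0 and the three cylinders share a vertical axis.

C is a bed frame 2012 mm long (x) by 876 mm wide (y). Four 69×69 mm corner posts, 376 mm tall, at the corners of the footprint. Four rails of 26 mm thickness and 129 mm height run between adjacent posts with their undersides at z = 150 mm, their outer faces flush with the outside of the frame (the two x-running rails run between the posts' inner faces; the two y-running rails run between the posts' inner faces). 15 slats, each 92 mm wide (x) and 21 mm thick, lie across the top of the two x-running rails, running the full 876 mm width of the frame in y; the slats are evenly spaced along x between the inner faces of the end posts with equal gaps (rounded down to the nearest mm) at the −x end and between each pair — any rounding remainder accumulates at the +x end.

The spool is on top of the table. The bed frame is against the table's +x side, with their −y faces flush.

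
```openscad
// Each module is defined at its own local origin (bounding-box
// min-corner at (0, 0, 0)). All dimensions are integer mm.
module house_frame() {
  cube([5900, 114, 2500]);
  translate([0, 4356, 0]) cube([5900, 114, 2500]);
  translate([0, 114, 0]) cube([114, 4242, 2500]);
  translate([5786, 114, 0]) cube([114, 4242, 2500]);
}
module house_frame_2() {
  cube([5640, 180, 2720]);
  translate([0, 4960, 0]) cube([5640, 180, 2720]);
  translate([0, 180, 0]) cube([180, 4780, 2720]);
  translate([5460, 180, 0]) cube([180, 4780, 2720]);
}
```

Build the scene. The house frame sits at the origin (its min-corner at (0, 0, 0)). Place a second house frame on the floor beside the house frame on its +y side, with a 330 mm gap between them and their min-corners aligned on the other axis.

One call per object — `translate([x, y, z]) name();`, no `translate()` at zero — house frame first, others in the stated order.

house_frame();
translate([0, 4800, 0]) house_frame_2();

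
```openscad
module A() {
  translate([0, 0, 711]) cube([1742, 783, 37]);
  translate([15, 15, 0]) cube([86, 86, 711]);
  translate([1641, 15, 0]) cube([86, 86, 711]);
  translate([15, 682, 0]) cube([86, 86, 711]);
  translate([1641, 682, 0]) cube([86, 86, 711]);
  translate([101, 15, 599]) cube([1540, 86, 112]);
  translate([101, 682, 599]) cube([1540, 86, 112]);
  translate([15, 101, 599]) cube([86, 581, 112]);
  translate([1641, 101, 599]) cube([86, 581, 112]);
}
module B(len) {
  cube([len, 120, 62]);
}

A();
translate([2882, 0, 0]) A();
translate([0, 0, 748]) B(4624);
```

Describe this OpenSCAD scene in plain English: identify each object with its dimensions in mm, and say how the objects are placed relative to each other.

A is a table with a 1742×783 mm rectangular top, 37 mm thick, top surface at z = 748 mm, supported by four 86×86 mm square legs, each inset 15 mm from the nearest pair of top edges, running from the floor. Four apron rails, 86 mm thick and 112 mm tall, run between adjacent legs with their top edges flush with the underside of the top and their outer faces flush with the legs' outer faces.

B is a rectangular beam 4624 mm long (x), 120 mm deep (y), 62 mm thick (z).

The beam spans the tops of two tables placed 1140 mm apart, resting at z = 748 mm.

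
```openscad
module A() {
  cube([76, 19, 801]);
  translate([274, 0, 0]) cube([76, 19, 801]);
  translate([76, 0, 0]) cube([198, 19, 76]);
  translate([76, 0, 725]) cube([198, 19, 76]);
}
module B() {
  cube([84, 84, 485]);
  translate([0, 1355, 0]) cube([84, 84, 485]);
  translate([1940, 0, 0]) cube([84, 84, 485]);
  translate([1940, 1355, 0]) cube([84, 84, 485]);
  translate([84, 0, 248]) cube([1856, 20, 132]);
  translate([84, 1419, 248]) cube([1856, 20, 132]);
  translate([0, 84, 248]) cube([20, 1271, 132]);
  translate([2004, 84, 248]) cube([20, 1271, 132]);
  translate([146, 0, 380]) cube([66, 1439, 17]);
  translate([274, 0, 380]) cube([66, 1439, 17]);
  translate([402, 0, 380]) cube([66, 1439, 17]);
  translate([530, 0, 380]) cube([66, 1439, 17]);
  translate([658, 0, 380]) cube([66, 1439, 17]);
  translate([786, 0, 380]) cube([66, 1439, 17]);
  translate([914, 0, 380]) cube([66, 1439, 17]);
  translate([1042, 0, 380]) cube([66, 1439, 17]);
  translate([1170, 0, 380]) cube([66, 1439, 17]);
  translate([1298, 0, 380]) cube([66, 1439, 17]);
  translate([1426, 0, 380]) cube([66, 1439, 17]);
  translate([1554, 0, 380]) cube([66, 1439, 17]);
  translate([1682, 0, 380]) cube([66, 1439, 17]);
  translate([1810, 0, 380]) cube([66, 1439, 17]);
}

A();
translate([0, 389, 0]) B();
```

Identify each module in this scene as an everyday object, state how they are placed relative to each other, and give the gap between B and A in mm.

A is a picture frame. B is a bed frame. The bed frame is on the floor beside the picture frame on its +y side. The gap between the bed frame and the picture frame is 370 mm.

The bed frame's nearest face is 370 mm from the picture frame's +y face.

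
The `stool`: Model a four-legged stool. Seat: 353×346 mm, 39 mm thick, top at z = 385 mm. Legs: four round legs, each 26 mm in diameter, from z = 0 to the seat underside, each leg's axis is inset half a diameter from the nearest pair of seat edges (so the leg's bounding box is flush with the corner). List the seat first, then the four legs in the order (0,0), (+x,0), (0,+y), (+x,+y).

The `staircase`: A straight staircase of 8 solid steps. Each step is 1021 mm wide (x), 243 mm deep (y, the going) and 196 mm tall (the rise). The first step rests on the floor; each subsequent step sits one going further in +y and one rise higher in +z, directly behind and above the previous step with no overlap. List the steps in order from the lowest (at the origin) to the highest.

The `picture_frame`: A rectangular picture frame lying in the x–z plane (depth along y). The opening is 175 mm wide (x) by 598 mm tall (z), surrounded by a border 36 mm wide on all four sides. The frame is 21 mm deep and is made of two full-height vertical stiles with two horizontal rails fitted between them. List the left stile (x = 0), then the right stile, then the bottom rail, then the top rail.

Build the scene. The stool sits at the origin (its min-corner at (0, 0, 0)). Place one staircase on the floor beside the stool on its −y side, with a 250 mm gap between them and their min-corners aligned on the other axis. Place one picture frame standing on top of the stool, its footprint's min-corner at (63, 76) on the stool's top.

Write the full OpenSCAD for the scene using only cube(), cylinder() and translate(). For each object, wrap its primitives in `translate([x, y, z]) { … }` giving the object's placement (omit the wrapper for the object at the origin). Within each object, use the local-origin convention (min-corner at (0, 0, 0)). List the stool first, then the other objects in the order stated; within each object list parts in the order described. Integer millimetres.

translate([0, 0, 346]) cube([353, 346, 39]);
translate([13, 13, 0]) cylinder(h = 346, r = 13);
translate([340, 13, 0]) cylinder(h = 346, r = 13);
translate([13, 333, 0]) cylinder(h = 346, r = 13);
translate([340, 333, 0]) cylinder(h = 346, r = 13);
translate([0, -2194, 0]) {
  cube([1021, 243, 196]);
  translate([0, 243, 196]) cube([1021, 243, 196]);
  translate([0, 486, 392]) cube([1021, 243, 196]);
  translate([0, 729, 588]) cube([1021, 243, 196]);
  translate([0, 972, 784]) cube([1021, 243, 196]);
  translate([0, 1215, 980]) cube([1021, 243, 196]);
  translate([0, 1458, 1176]) cube([1021, 243, 196]);
  translate([0, 1701, 1372]) cube([1021, 243, 196]);
}
translate([63, 76, 385]) {
  cube([36, 21, 670]);
  translate([211, 0, 0]) cube([36, 21, 670]);
  translate([36, 0, 0]) cube([175, 21, 36]);
  translate([36, 0, 634]) cube([175, 21, 36]);
}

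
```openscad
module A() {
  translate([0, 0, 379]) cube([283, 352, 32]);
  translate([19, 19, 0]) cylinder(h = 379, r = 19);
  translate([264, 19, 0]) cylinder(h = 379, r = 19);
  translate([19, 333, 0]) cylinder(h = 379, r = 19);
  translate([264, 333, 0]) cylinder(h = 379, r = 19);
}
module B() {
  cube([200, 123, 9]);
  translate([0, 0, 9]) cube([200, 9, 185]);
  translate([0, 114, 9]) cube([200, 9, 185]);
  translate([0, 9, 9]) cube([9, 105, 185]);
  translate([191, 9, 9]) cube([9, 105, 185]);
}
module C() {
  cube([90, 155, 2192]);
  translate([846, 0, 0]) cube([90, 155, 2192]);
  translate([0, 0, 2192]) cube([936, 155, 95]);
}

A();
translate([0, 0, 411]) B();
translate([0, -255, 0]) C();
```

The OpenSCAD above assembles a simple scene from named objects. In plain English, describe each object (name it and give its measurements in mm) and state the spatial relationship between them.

A is a four-legged stool. The seat is 283×352 mm, 32 mm thick, top at z = 411 mm. It stands on four round legs, each 38 mm in diameter, from z = 0 to the seat underside, each leg's axis is inset half a diameter from the nearest pair of seat edges (so the leg's bounding box is flush with the corner).

B is an open storage box with external size 200×123×194 mm and wall thickness 9 mm (the base is also 9 mm thick). The base covers the whole footprint; the four walls stand on the base, with the y-facing walls full-width and the x-facing walls fitting between their inner faces.

C is a rectangular door frame: two vertical jambs of 90×155 mm section, 2192 mm tall, with a clear opening 756 mm wide between their inner faces. A header 95 mm tall and 155 mm deep lies on top of the jambs and spans the full outside width.

The open box is on top of the stool. The door frame is on the floor beside the stool on its −y side.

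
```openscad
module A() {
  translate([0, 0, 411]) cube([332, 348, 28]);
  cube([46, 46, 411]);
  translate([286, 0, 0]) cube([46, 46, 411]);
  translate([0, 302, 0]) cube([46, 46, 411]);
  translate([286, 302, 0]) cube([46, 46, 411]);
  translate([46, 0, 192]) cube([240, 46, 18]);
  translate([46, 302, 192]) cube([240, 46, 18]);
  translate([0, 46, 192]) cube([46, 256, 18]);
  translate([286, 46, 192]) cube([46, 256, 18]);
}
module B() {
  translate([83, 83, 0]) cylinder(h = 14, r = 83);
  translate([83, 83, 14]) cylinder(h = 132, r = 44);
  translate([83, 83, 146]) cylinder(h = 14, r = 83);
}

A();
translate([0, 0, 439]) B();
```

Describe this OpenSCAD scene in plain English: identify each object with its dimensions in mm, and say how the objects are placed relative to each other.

A is a four-legged stool. The seat is 332×348 mm, 28 mm thick, top at z = 439 mm. It stands on four square legs, each 46×46 mm in cross-section, from z = 0 to the seat underside, each flush with a corner of the seat. Four stretchers, 46 mm wide and 18 mm tall, connect adjacent legs with their undersides at z = 192 mm, each running between the inner faces of the legs it joins and aligned with the legs' outer faces on the other axis.

B is a spool: two coaxial disc flanges of radius 83 mm and thickness 14 mm, joined by a core cylinder of radius 44 mm and height 132 mm. The lower flange rests on z = 0 and the three cylinders share a vertical axis.

The spool is on top of the stool.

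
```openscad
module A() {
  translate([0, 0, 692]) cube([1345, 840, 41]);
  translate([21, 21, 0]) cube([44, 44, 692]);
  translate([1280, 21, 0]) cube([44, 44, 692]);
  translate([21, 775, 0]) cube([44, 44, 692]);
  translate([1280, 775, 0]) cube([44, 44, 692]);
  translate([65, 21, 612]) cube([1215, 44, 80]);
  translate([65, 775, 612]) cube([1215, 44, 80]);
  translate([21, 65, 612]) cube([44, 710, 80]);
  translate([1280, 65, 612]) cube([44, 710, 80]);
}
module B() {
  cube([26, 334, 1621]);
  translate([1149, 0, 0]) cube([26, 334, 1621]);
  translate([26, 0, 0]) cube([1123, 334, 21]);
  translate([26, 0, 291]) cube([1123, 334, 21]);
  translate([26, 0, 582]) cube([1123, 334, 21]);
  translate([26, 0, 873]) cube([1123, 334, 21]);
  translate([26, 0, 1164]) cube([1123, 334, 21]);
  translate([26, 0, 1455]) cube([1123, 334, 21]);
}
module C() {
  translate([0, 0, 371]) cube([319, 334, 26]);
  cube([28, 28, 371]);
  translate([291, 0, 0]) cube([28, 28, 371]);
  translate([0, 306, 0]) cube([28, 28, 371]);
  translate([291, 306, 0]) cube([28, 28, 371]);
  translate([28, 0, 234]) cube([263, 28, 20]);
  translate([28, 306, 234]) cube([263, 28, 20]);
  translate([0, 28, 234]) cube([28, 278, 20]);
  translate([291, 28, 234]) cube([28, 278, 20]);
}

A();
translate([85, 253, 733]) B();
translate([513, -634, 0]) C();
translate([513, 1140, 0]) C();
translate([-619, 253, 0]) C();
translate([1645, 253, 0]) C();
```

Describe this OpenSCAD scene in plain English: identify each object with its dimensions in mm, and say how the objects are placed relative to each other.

A is a table: top 1345 mm (x) × 840 mm (y), 41 mm thick, upper face at z = 733 mm, on four 44×44 mm square legs, each inset 21 mm from the nearest pair of top edges, running from z = 0 to the bottom of the top. Four apron rails, 44 mm thick and 80 mm tall, run between adjacent legs with their top edges flush with the underside of the top and their outer faces flush with the legs' outer faces.

B is a bookshelf 1175 mm wide overall, 334 mm deep and 1621 mm tall. The two sides are 26 mm thick vertical panels. 6 horizontal shelves of 21 mm thickness span between the inner faces of the sides; the lowest shelf sits on the floor and shelves are stacked with a clear vertical gap of 270 mm between each pair.

C is a four-legged stool. The seat is a 319×334×26 mm slab whose top surface is at z = 397 mm; four square legs, each 28×28 mm in cross-section, run from the floor (z = 0) to the underside of the seat, each flush with a corner of the seat. Four stretchers, 28 mm wide and 20 mm tall, connect adjacent legs with their undersides at z = 234 mm, each running between the inner faces of the legs it joins and aligned with the legs' outer faces on the other axis.

The bookshelf is on top of the table, centred. Four stools sit around the table at the −y, +y, −x, +x sides.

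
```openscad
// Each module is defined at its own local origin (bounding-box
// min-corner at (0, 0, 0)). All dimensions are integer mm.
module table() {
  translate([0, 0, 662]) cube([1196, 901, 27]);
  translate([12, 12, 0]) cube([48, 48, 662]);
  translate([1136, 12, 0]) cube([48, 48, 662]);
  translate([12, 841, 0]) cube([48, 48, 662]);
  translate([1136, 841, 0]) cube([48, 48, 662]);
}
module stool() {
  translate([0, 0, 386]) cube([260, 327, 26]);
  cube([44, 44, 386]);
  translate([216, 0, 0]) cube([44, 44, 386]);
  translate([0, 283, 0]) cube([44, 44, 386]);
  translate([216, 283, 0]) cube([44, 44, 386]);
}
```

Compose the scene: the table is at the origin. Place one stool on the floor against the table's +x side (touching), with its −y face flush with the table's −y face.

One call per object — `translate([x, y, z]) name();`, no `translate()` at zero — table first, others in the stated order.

table();
translate([1196, 0, 0]) stool();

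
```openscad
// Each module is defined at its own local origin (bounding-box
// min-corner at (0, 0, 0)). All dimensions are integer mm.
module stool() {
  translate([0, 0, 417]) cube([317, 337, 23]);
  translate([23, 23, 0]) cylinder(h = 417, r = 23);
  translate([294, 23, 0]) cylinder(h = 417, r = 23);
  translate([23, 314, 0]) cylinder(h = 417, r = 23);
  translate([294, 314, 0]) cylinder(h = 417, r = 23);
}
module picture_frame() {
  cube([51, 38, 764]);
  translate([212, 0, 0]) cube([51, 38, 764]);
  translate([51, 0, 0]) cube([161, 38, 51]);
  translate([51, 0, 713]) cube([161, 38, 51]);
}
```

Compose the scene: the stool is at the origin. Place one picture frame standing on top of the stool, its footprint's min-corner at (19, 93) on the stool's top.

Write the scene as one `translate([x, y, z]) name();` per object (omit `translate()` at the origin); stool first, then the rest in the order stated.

stool();
translate([19, 93, 440]) picture_frame();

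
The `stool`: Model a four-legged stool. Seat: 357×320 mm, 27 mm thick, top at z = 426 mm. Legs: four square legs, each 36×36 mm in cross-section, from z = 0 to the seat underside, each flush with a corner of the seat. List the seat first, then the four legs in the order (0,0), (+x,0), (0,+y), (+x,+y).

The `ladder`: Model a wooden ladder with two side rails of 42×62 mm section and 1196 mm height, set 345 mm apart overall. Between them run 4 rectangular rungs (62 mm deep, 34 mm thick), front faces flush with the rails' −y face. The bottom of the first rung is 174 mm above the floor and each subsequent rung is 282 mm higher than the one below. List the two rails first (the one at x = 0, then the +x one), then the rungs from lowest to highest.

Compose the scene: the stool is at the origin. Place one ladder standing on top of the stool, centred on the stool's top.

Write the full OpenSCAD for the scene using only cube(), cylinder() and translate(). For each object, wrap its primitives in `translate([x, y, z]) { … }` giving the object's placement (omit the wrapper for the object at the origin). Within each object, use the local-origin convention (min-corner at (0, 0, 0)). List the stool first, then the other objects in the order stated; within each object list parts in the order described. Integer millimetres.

translate([0, 0, 399]) cube([357, 320, 27]);
cube([36, 36, 399]);
translate([321, 0, 0]) cube([36, 36, 399]);
translate([0, 284, 0]) cube([36, 36, 399]);
translate([321, 284, 0]) cube([36, 36, 399]);
translate([6, 129, 426]) {
  cube([42, 62, 1196]);
  translate([303, 0, 0]) cube([42, 62, 1196]);
  translate([42, 0, 174]) cube([261, 62, 34]);
  translate([42, 0, 456]) cube([261, 62, 34]);
  translate([42, 0, 738]) cube([261, 62, 34]);
  translate([42, 0, 1020]) cube([261, 62, 34]);
}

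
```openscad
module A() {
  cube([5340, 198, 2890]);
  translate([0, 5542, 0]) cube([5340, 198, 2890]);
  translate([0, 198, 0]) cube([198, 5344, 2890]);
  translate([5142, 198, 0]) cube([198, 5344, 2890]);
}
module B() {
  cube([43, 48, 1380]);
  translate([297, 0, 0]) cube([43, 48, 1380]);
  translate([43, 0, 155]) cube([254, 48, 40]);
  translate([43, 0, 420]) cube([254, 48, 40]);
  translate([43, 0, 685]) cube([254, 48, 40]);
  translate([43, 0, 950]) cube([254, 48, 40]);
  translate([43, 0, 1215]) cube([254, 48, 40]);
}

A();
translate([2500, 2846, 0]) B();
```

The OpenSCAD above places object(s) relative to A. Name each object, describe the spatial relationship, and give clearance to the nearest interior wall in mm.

A is a house frame. B is a ladder. The ladder sits inside the house frame, centred. The clearance to the nearest interior wall is 2302 mm.

Clearances: x = 2302, y = 2648; minimum 2302 mm.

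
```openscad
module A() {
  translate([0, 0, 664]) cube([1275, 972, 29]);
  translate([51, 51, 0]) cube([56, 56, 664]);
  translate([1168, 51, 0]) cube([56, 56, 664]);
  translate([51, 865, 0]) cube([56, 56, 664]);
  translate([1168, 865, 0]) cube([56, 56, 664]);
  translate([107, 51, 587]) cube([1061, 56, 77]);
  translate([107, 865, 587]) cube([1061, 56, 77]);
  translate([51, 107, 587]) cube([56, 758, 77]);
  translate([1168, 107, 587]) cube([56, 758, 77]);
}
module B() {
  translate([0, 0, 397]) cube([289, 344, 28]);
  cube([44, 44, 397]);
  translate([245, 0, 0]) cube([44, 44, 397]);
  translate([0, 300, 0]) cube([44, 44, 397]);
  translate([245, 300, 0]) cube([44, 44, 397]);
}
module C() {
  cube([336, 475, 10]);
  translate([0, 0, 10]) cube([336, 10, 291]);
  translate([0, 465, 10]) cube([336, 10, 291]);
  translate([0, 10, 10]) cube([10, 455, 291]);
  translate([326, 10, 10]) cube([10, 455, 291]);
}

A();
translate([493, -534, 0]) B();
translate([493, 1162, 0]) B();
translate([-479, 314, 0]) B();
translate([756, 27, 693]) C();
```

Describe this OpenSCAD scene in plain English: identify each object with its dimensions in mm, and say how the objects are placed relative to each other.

A is a table: top 1275 mm (x) × 972 mm (y), 29 mm thick, upper face at z = 693 mm, on four 56×56 mm square legs, each inset 51 mm from the nearest pair of top edges, running from z = 0 to the bottom of the top. Four apron rails, 56 mm thick and 77 mm tall, run between adjacent legs with their top edges flush with the underside of the top and their outer faces flush with the legs' outer faces.

B is a four-legged stool. The seat is a 289×344×28 mm slab whose top surface is at z = 425 mm; four square legs, each 44×44 mm in cross-section, run from the floor (z = 0) to the underside of the seat, each flush with a corner of the seat.

C is an open storage box with external size 336×475×301 mm and wall thickness 10 mm (the base is also 10 mm thick). The base covers the whole footprint; the four walls stand on the base, with the y-facing walls full-width and the x-facing walls fitting between their inner faces.

Three stools sit around the table at the −y, +y, −x sides. The open box is on top of the table.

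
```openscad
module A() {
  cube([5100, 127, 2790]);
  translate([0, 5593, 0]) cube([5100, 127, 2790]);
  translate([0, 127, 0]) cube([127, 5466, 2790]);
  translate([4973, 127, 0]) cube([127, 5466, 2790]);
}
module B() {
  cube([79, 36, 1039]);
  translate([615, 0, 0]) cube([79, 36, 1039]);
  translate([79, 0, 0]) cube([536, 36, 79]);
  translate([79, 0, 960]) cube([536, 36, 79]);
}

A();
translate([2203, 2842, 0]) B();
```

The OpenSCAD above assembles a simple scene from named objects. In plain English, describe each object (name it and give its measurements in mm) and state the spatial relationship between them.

A is the wall frame of a small rectangular building: four walls, each 2790 mm tall and 127 mm thick, enclosing a footprint 5100 mm (x) by 5720 mm (y) outside-to-outside, with no floor or roof. The front and back walls (the −y and +y sides) span the full width; the two side walls fit between them.

B is a rectangular picture frame lying in the x–z plane (depth along y). The opening is 536 mm wide (x) by 881 mm tall (z), surrounded by a border 79 mm wide on all four sides. The frame is 36 mm deep and is made of two full-height vertical stiles with two horizontal rails fitted between them.

The picture frame sits inside the house frame, centred.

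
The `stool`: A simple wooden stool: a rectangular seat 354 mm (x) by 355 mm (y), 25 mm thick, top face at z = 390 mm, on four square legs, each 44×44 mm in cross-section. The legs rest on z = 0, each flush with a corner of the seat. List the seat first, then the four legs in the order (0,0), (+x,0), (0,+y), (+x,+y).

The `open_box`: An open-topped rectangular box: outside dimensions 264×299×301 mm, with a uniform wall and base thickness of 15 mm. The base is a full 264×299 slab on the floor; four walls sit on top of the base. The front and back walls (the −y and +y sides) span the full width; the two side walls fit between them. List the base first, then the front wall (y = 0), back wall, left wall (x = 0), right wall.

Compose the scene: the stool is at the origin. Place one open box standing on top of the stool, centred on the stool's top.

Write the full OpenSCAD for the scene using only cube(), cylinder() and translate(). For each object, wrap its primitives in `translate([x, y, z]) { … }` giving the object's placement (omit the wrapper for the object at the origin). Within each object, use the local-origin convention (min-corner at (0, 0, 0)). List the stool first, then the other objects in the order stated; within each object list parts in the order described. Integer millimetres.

translate([0, 0, 365]) cube([354, 355, 25]);
cube([44, 44, 365]);
translate([310, 0, 0]) cube([44, 44, 365]);
translate([0, 311, 0]) cube([44, 44, 365]);
translate([310, 311, 0]) cube([44, 44, 365]);
translate([45, 28, 390]) {
  cube([264, 299, 15]);
  translate([0, 0, 15]) cube([264, 15, 286]);
  translate([0, 284, 15]) cube([264, 15, 286]);
  translate([0, 15, 15]) cube([15, 269, 286]);
  translate([249, 15, 15]) cube([15, 269, 286]);
}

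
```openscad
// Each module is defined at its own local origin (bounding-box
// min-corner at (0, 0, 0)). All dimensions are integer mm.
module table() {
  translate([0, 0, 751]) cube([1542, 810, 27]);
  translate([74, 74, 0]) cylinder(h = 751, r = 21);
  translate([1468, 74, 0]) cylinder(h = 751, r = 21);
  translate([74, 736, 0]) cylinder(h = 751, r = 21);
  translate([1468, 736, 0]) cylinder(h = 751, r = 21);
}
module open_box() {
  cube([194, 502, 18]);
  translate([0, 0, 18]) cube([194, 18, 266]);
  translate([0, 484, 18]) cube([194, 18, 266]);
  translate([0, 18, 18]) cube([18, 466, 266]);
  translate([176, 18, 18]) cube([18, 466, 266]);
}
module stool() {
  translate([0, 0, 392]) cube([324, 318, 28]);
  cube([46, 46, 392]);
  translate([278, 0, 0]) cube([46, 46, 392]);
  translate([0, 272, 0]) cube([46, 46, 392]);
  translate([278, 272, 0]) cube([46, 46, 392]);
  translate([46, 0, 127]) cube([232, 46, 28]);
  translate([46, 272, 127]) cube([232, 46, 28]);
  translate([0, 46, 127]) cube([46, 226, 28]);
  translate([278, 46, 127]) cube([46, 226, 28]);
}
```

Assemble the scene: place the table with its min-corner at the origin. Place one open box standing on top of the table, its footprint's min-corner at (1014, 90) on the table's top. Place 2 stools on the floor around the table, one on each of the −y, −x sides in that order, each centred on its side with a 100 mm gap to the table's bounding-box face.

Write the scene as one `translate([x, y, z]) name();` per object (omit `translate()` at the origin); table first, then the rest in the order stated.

table();
translate([1014, 90, 778]) open_box();
translate([609, -418, 0]) stool();
translate([-424, 246, 0]) stool();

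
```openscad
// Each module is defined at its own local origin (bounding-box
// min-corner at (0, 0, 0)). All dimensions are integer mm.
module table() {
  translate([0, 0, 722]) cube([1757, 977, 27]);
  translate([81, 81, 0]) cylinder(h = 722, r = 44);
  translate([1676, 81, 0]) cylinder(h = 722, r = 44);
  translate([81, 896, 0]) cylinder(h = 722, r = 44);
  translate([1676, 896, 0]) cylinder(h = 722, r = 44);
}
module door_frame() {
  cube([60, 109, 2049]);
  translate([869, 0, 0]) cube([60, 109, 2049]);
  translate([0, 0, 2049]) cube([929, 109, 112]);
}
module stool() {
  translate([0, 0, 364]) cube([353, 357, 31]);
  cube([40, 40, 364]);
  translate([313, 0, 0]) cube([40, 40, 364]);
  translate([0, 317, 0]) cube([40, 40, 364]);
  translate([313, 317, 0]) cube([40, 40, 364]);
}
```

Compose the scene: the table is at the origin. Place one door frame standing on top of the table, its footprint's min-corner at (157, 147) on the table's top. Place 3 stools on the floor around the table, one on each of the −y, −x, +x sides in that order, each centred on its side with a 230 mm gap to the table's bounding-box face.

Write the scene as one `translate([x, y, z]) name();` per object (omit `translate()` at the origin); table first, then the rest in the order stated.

table();
translate([157, 147, 749]) door_frame();
translate([702, -587, 0]) stool();
translate([-583, 310, 0]) stool();
translate([1987, 310, 0]) stool();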